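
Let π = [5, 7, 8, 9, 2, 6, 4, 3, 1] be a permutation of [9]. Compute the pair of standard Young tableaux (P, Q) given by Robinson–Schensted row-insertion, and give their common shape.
P = [1, 3, 8, 9] / [2, 6] / [4] / [5] / [7];  Q = [1, 2, 3, 4] / [5, 6] / [7] / [8] / [9];  common shape = (4, 2, 1, 1, 1)

Row-insert the values π_1, π_2, … into P one at a time, bumping the leftmost entry strictly greater than the inserted value down to the next row. The recording tableau Q records, in position (i, j), the step at which that cell was added to P.
  Insert 5 (step 1): P = [5];  Q = [1]
  Insert 7 (step 2): P = [5, 7];  Q = [1, 2]
  Insert 8 (step 3): P = [5, 7, 8];  Q = [1, 2, 3]
  Insert 9 (step 4): P = [5, 7, 8, 9];  Q = [1, 2, 3, 4]
  Insert 2 (step 5): P = [2, 7, 8, 9] / [5];  Q = [1, 2, 3, 4] / [5]
  Insert 6 (step 6): P = [2, 6, 8, 9] / [5, 7];  Q = [1, 2, 3, 4] / [5, 6]
  Insert 4 (step 7): P = [2, 4, 8, 9] / [5, 6] / [7];  Q = [1, 2, 3, 4] / [5, 6] / [7]
  Insert 3 (step 8): P = [2, 3, 8, 9] / [4, 6] / [5] / [7];  Q = [1, 2, 3, 4] / [5, 6] / [7] / [8]
  Insert 1 (step 9): P = [1, 3, 8, 9] / [2, 6] / [4] / [5] / [7];  Q = [1, 2, 3, 4] / [5, 6] / [7] / [8] / [9]
Final shape: (4, 2, 1, 1, 1).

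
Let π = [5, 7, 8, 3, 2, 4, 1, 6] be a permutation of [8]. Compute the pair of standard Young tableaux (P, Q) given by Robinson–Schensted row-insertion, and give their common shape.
P = [1, 4, 6] / [2, 7, 8] / [3] / [5];  Q = [1, 2, 3] / [4, 6, 8] / [5] / [7];  common shape = (3, 3, 1, 1)

Row-insert the values π_1, π_2, … into P one at a time, bumping the leftmost entry strictly greater than the inserted value down to the next row. The recording tableau Q records, in position (i, j), the step at which that cell was added to P.
  Insert 5 (step 1): P = [5];  Q = [1]
  Insert 7 (step 2): P = [5, 7];  Q = [1, 2]
  Insert 8 (step 3): P = [5, 7, 8];  Q = [1, 2, 3]
  Insert 3 (step 4): P = [3, 7, 8] / [5];  Q = [1, 2, 3] / [4]
  Insert 2 (step 5): P = [2, 7, 8] / [3] / [5];  Q = [1, 2, 3] / [4] / [5]
  Insert 4 (step 6): P = [2, 4, 8] / [3, 7] / [5];  Q = [1, 2, 3] / [4, 6] / [5]
  Insert 1 (step 7): P = [1, 4, 8] / [2, 7] / [3] / [5];  Q = [1, 2, 3] / [4, 6] / [5] / [7]
  Insert 6 (step 8): P = [1, 4, 6] / [2, 7, 8] / [3] / [5];  Q = [1, 2, 3] / [4, 6, 8] / [5] / [7]
Final shape: (3, 3, 1, 1).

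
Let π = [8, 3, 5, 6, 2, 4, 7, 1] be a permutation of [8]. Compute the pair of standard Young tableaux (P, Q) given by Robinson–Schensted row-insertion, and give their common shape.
P = [1, 4, 6, 7] / [2, 5] / [3] / [8];  Q = [1, 3, 4, 7] / [2, 6] / [5] / [8];  common shape = (4, 2, 1, 1)

Row-insert the values π_1, π_2, … into P one at a time, bumping the leftmost entry strictly greater than the inserted value down to the next row. The recording tableau Q records, in position (i, j), the step at which that cell was added to P.
  Insert 8 (step 1): P = [8];  Q = [1]
  Insert 3 (step 2): P = [3] / [8];  Q = [1] / [2]
  Insert 5 (step 3): P = [3, 5] / [8];  Q = [1, 3] / [2]
  Insert 6 (step 4): P = [3, 5, 6] / [8];  Q = [1, 3, 4] / [2]
  Insert 2 (step 5): P = [2, 5, 6] / [3] / [8];  Q = [1, 3, 4] / [2] / [5]
  Insert 4 (step 6): P = [2, 4, 6] / [3, 5] / [8];  Q = [1, 3, 4] / [2, 6] / [5]
  Insert 7 (step 7): P = [2, 4, 6, 7] / [3, 5] / [8];  Q = [1, 3, 4, 7] / [2, 6] / [5]
  Insert 1 (step 8): P = [1, 4, 6, 7] / [2, 5] / [3] / [8];  Q = [1, 3, 4, 7] / [2, 6] / [5] / [8]
Final shape: (4, 2, 1, 1).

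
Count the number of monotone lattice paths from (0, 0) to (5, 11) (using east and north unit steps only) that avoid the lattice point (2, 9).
Number of paths = 3818

Total paths from (0, 0) to (5, 11): C(16, 5) = 4368. Paths through (2, 9): (paths (0, 0) → (2, 9)) × (paths (2, 9) → (5, 11)) = C(11, 2) · C(5, 3) = 55 · 10 = 550. Avoidance count = 4368 − 550 = 3818.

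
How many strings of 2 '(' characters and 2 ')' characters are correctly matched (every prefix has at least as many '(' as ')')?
C_2 = 2

These balanced parentheses are counted by the Catalan number C_n = (1/(n + 1)) · C(2n, n). For n = 2: C_2 = (1/3) · C(4, 2) = 6/3 = 2.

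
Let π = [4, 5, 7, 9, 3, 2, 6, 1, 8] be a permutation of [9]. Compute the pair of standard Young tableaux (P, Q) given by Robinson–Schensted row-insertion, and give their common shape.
P = [1, 5, 6, 8] / [2, 7, 9] / [3] / [4];  Q = [1, 2, 3, 4] / [5, 7, 9] / [6] / [8];  common shape = (4, 3, 1, 1)

Row-insert the values π_1, π_2, … into P one at a time, bumping the leftmost entry strictly greater than the inserted value down to the next row. The recording tableau Q records, in position (i, j), the step at which that cell was added to P.
  Insert 4 (step 1): P = [4];  Q = [1]
  Insert 5 (step 2): P = [4, 5];  Q = [1, 2]
  Insert 7 (step 3): P = [4, 5, 7];  Q = [1, 2, 3]
  Insert 9 (step 4): P = [4, 5, 7, 9];  Q = [1, 2, 3, 4]
  Insert 3 (step 5): P = [3, 5, 7, 9] / [4];  Q = [1, 2, 3, 4] / [5]
  Insert 2 (step 6): P = [2, 5, 7, 9] / [3] / [4];  Q = [1, 2, 3, 4] / [5] / [6]
  Insert 6 (step 7): P = [2, 5, 6, 9] / [3, 7] / [4];  Q = [1, 2, 3, 4] / [5, 7] / [6]
  Insert 1 (step 8): P = [1, 5, 6, 9] / [2, 7] / [3] / [4];  Q = [1, 2, 3, 4] / [5, 7] / [6] / [8]
  Insert 8 (step 9): P = [1, 5, 6, 8] / [2, 7, 9] / [3] / [4];  Q = [1, 2, 3, 4] / [5, 7, 9] / [6] / [8]
Final shape: (4, 3, 1, 1).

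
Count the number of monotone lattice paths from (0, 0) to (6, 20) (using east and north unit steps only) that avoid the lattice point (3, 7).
Number of paths = 163030

Total paths from (0, 0) to (6, 20): C(26, 6) = 230230. Paths through (3, 7): (paths (0, 0) → (3, 7)) × (paths (3, 7) → (6, 20)) = C(10, 3) · C(16, 3) = 120 · 560 = 67200. Avoidance count = 230230 − 67200 = 163030.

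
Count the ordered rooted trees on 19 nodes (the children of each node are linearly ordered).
C_18 = 477638700

These ordered rooted trees are counted by the Catalan number C_n = (1/(n + 1)) · C(2n, n). For n = 18: C_18 = (1/19) · C(36, 18) = 9075135300/19 = 477638700.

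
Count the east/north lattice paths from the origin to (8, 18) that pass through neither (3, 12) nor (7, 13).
Number of paths = 900595

Inclusion–exclusion. Total paths: C(26, 8) = 1562275. Through P₁: C(15, 3)·C(11, 5) = 210210. Through P₂: C(20, 7)·C(6, 1) = 465120. Since P₁ is strictly southwest of P₂, a monotone path through both must visit P₁ then P₂; paths through both = C(15, 3)·C(5, 4)·C(6, 1) = 13650. Avoid both = 1562275 − 210210 − 465120 + 13650 = 900595.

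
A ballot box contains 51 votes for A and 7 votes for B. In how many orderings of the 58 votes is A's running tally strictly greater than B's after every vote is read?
Strict-lead orderings = 228097584

Total orderings of the 58 votes with 51 for A: C(58, 51) = 300674088. By the Bertrand ballot formula (Cycle Lemma / reflection principle), the number of orderings in which A is strictly ahead of B throughout is (p − q)/(p + q) · C(p + q, p) = (51 − 7)/(51 + 7) · 300674088 = 228097584.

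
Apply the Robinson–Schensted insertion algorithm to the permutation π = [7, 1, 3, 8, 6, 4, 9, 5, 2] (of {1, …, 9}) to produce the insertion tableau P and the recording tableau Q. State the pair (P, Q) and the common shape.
P = [1, 2, 4, 5] / [3, 8, 9] / [6] / [7];  Q = [1, 3, 4, 7] / [2, 5, 8] / [6] / [9];  common shape = (4, 3, 1, 1)

Row-insert the values π_1, π_2, … into P one at a time, bumping the leftmost entry strictly greater than the inserted value down to the next row. The recording tableau Q records, in position (i, j), the step at which that cell was added to P.
  Insert 7 (step 1): P = [7];  Q = [1]
  Insert 1 (step 2): P = [1] / [7];  Q = [1] / [2]
  Insert 3 (step 3): P = [1, 3] / [7];  Q = [1, 3] / [2]
  Insert 8 (step 4): P = [1, 3, 8] / [7];  Q = [1, 3, 4] / [2]
  Insert 6 (step 5): P = [1, 3, 6] / [7, 8];  Q = [1, 3, 4] / [2, 5]
  Insert 4 (step 6): P = [1, 3, 4] / [6, 8] / [7];  Q = [1, 3, 4] / [2, 5] / [6]
  Insert 9 (step 7): P = [1, 3, 4, 9] / [6, 8] / [7];  Q = [1, 3, 4, 7] / [2, 5] / [6]
  Insert 5 (step 8): P = [1, 3, 4, 5] / [6, 8, 9] / [7];  Q = [1, 3, 4, 7] / [2, 5, 8] / [6]
  Insert 2 (step 9): P = [1, 2, 4, 5] / [3, 8, 9] / [6] / [7];  Q = [1, 3, 4, 7] / [2, 5, 8] / [6] / [9]
Final shape: (4, 3, 1, 1).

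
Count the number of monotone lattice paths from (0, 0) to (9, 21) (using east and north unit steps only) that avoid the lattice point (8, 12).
Number of paths = 13047450

Total paths from (0, 0) to (9, 21): C(30, 9) = 14307150. Paths through (8, 12): (paths (0, 0) → (8, 12)) × (paths (8, 12) → (9, 21)) = C(20, 8) · C(10, 1) = 125970 · 10 = 1259700. Avoidance count = 14307150 − 1259700 = 13047450.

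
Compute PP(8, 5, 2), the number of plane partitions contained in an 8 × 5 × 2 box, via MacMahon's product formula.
PP(8, 5, 2) = 429429

Evaluate the triple product over i = 1..8, j = 1..5, k = 1..2. The factors are (2/1) · (3/2) · (3/2) · (4/3) · (4/3) · (5/4) · (5/4) · (6/5) · … (80 factors total). The numerators and denominators telescope so the product is an integer; carrying out the multiplication exactly gives PP(8, 5, 2) = 429429.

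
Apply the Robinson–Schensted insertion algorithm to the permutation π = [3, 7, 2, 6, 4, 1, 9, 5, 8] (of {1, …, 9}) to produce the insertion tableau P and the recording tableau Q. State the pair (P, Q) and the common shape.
P = [1, 4, 5, 8] / [2, 6, 9] / [3] / [7];  Q = [1, 2, 7, 9] / [3, 4, 8] / [5] / [6];  common shape = (4, 3, 1, 1)

Row-insert the values π_1, π_2, … into P one at a time, bumping the leftmost entry strictly greater than the inserted value down to the next row. The recording tableau Q records, in position (i, j), the step at which that cell was added to P.
  Insert 3 (step 1): P = [3];  Q = [1]
  Insert 7 (step 2): P = [3, 7];  Q = [1, 2]
  Insert 2 (step 3): P = [2, 7] / [3];  Q = [1, 2] / [3]
  Insert 6 (step 4): P = [2, 6] / [3, 7];  Q = [1, 2] / [3, 4]
  Insert 4 (step 5): P = [2, 4] / [3, 6] / [7];  Q = [1, 2] / [3, 4] / [5]
  Insert 1 (step 6): P = [1, 4] / [2, 6] / [3] / [7];  Q = [1, 2] / [3, 4] / [5] / [6]
  Insert 9 (step 7): P = [1, 4, 9] / [2, 6] / [3] / [7];  Q = [1, 2, 7] / [3, 4] / [5] / [6]
  Insert 5 (step 8): P = [1, 4, 5] / [2, 6, 9] / [3] / [7];  Q = [1, 2, 7] / [3, 4, 8] / [5] / [6]
  Insert 8 (step 9): P = [1, 4, 5, 8] / [2, 6, 9] / [3] / [7];  Q = [1, 2, 7, 9] / [3, 4, 8] / [5] / [6]
Final shape: (4, 3, 1, 1).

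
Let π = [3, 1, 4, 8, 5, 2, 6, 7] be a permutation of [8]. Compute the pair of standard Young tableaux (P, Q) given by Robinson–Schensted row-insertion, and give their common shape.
P = [1, 2, 5, 6, 7] / [3, 4] / [8];  Q = [1, 3, 4, 7, 8] / [2, 5] / [6];  common shape = (5, 2, 1)

Row-insert the values π_1, π_2, … into P one at a time, bumping the leftmost entry strictly greater than the inserted value down to the next row. The recording tableau Q records, in position (i, j), the step at which that cell was added to P.
  Insert 3 (step 1): P = [3];  Q = [1]
  Insert 1 (step 2): P = [1] / [3];  Q = [1] / [2]
  Insert 4 (step 3): P = [1, 4] / [3];  Q = [1, 3] / [2]
  Insert 8 (step 4): P = [1, 4, 8] / [3];  Q = [1, 3, 4] / [2]
  Insert 5 (step 5): P = [1, 4, 5] / [3, 8];  Q = [1, 3, 4] / [2, 5]
  Insert 2 (step 6): P = [1, 2, 5] / [3, 4] / [8];  Q = [1, 3, 4] / [2, 5] / [6]
  Insert 6 (step 7): P = [1, 2, 5, 6] / [3, 4] / [8];  Q = [1, 3, 4, 7] / [2, 5] / [6]
  Insert 7 (step 8): P = [1, 2, 5, 6, 7] / [3, 4] / [8];  Q = [1, 3, 4, 7, 8] / [2, 5] / [6]
Final shape: (5, 2, 1).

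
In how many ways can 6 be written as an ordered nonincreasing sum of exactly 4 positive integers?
p(6, 4 parts) = 2

Partitions of n into exactly k parts ↔ partitions of n − k into at most k parts (subtract 1 from each part). For n = 6, k = 4, the partitions are: 3+1+1+1, 2+2+1+1. Count = 2.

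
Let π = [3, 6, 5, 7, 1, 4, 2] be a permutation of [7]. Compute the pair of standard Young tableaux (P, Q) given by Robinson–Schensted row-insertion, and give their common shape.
P = [1, 2, 7] / [3, 4] / [5] / [6];  Q = [1, 2, 4] / [3, 6] / [5] / [7];  common shape = (3, 2, 1, 1)

Row-insert the values π_1, π_2, … into P one at a time, bumping the leftmost entry strictly greater than the inserted value down to the next row. The recording tableau Q records, in position (i, j), the step at which that cell was added to P.
  Insert 3 (step 1): P = [3];  Q = [1]
  Insert 6 (step 2): P = [3, 6];  Q = [1, 2]
  Insert 5 (step 3): P = [3, 5] / [6];  Q = [1, 2] / [3]
  Insert 7 (step 4): P = [3, 5, 7] / [6];  Q = [1, 2, 4] / [3]
  Insert 1 (step 5): P = [1, 5, 7] / [3] / [6];  Q = [1, 2, 4] / [3] / [5]
  Insert 4 (step 6): P = [1, 4, 7] / [3, 5] / [6];  Q = [1, 2, 4] / [3, 6] / [5]
  Insert 2 (step 7): P = [1, 2, 7] / [3, 4] / [5] / [6];  Q = [1, 2, 4] / [3, 6] / [5] / [7]
Final shape: (3, 2, 1, 1).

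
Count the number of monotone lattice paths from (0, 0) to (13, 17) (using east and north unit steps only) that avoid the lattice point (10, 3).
Number of paths = 119565370

Total paths from (0, 0) to (13, 17): C(30, 13) = 119759850. Paths through (10, 3): (paths (0, 0) → (10, 3)) × (paths (10, 3) → (13, 17)) = C(13, 10) · C(17, 3) = 286 · 680 = 194480. Avoidance count = 119759850 − 194480 = 119565370.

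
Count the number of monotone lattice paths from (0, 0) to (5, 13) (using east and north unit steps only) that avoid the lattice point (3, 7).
Number of paths = 5208

Total paths from (0, 0) to (5, 13): C(18, 5) = 8568. Paths through (3, 7): (paths (0, 0) → (3, 7)) × (paths (3, 7) → (5, 13)) = C(10, 3) · C(8, 2) = 120 · 28 = 3360. Avoidance count = 8568 − 3360 = 5208.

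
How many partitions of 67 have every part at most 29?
p(67, parts ≤ 29) = 2558966

Use the recurrence p(n, m) = p(n, m−1) + p(n−m, m): either the largest part is < m (count p(n, m−1)) or the largest part is exactly m (remove one copy of m, count p(n−m, m)). With p(0, ·) = 1 this gives p(67, parts ≤ 29) = 2558966. (By conjugating Young diagrams, this also counts partitions of 67 into at most 29 parts.)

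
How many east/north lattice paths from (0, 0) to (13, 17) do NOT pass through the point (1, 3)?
Number of paths = 81129050

Total paths from (0, 0) to (13, 17): C(30, 13) = 119759850. Paths through (1, 3): (paths (0, 0) → (1, 3)) × (paths (1, 3) → (13, 17)) = C(4, 1) · C(26, 12) = 4 · 9657700 = 38630800. Avoidance count = 119759850 − 38630800 = 81129050.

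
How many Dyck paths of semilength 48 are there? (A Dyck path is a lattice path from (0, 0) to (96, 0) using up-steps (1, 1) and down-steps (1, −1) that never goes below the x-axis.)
C_48 = 131327898242169365477991900

These Dyck paths are counted by the Catalan number C_n = (1/(n + 1)) · C(2n, n). For n = 48: C_48 = (1/49) · C(96, 48) = 6435067013866298908421603100/49 = 131327898242169365477991900.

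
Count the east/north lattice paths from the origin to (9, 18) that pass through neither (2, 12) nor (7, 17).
Number of paths = 3561153

Inclusion–exclusion. Total paths: C(27, 9) = 4686825. Through P₁: C(14, 2)·C(13, 7) = 156156. Through P₂: C(24, 7)·C(3, 2) = 1038312. Since P₁ is strictly southwest of P₂, a monotone path through both must visit P₁ then P₂; paths through both = C(14, 2)·C(10, 5)·C(3, 2) = 68796. Avoid both = 4686825 − 156156 − 1038312 + 68796 = 3561153.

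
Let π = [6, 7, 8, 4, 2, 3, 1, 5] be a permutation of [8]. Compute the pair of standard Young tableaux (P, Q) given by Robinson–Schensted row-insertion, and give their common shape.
P = [1, 3, 5] / [2, 7, 8] / [4] / [6];  Q = [1, 2, 3] / [4, 6, 8] / [5] / [7];  common shape = (3, 3, 1, 1)

Row-insert the values π_1, π_2, … into P one at a time, bumping the leftmost entry strictly greater than the inserted value down to the next row. The recording tableau Q records, in position (i, j), the step at which that cell was added to P.
  Insert 6 (step 1): P = [6];  Q = [1]
  Insert 7 (step 2): P = [6, 7];  Q = [1, 2]
  Insert 8 (step 3): P = [6, 7, 8];  Q = [1, 2, 3]
  Insert 4 (step 4): P = [4, 7, 8] / [6];  Q = [1, 2, 3] / [4]
  Insert 2 (step 5): P = [2, 7, 8] / [4] / [6];  Q = [1, 2, 3] / [4] / [5]
  Insert 3 (step 6): P = [2, 3, 8] / [4, 7] / [6];  Q = [1, 2, 3] / [4, 6] / [5]
  Insert 1 (step 7): P = [1, 3, 8] / [2, 7] / [4] / [6];  Q = [1, 2, 3] / [4, 6] / [5] / [7]
  Insert 5 (step 8): P = [1, 3, 5] / [2, 7, 8] / [4] / [6];  Q = [1, 2, 3] / [4, 6, 8] / [5] / [7]
Final shape: (3, 3, 1, 1).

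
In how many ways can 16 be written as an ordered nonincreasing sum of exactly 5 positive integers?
p(16, 5 parts) = 37

Partitions of n into exactly k parts ↔ partitions of n − k into at most k parts (subtract 1 from each part). For n = 16, k = 5, the partitions are: 12+1+1+1+1, 11+2+1+1+1, 10+3+1+1+1, 10+2+2+1+1, 9+4+1+1+1, 9+3+2+1+1, 9+2+2+2+1, 8+5+1+1+1, 8+4+2+1+1, 8+3+3+1+1, 8+3+2+2+1, 8+2+2+2+2, 7+6+1+1+1, 7+5+2+1+1, 7+4+3+1+1, 7+4+2+2+1, 7+3+3+2+1, 7+3+2+2+2, 6+6+2+1+1, 6+5+3+1+1, 6+5+2+2+1, 6+4+4+1+1, 6+4+3+2+1, 6+4+2+2+2, 6+3+3+3+1, 6+3+3+2+2, 5+5+4+1+1, 5+5+3+2+1, 5+5+2+2+2, 5+4+4+2+1, … (37 total). Count = 37.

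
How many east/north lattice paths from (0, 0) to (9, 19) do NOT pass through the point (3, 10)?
Number of paths = 5475470

Total paths from (0, 0) to (9, 19): C(28, 9) = 6906900. Paths through (3, 10): (paths (0, 0) → (3, 10)) × (paths (3, 10) → (9, 19)) = C(13, 3) · C(15, 6) = 286 · 5005 = 1431430. Avoidance count = 6906900 − 1431430 = 5475470.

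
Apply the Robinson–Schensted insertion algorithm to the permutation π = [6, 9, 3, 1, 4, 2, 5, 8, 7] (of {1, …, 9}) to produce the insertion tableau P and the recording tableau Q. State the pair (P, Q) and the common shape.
P = [1, 2, 5, 7] / [3, 4, 8] / [6, 9];  Q = [1, 2, 7, 8] / [3, 5, 9] / [4, 6];  common shape = (4, 3, 2)

Row-insert the values π_1, π_2, … into P one at a time, bumping the leftmost entry strictly greater than the inserted value down to the next row. The recording tableau Q records, in position (i, j), the step at which that cell was added to P.
  Insert 6 (step 1): P = [6];  Q = [1]
  Insert 9 (step 2): P = [6, 9];  Q = [1, 2]
  Insert 3 (step 3): P = [3, 9] / [6];  Q = [1, 2] / [3]
  Insert 1 (step 4): P = [1, 9] / [3] / [6];  Q = [1, 2] / [3] / [4]
  Insert 4 (step 5): P = [1, 4] / [3, 9] / [6];  Q = [1, 2] / [3, 5] / [4]
  Insert 2 (step 6): P = [1, 2] / [3, 4] / [6, 9];  Q = [1, 2] / [3, 5] / [4, 6]
  Insert 5 (step 7): P = [1, 2, 5] / [3, 4] / [6, 9];  Q = [1, 2, 7] / [3, 5] / [4, 6]
  Insert 8 (step 8): P = [1, 2, 5, 8] / [3, 4] / [6, 9];  Q = [1, 2, 7, 8] / [3, 5] / [4, 6]
  Insert 7 (step 9): P = [1, 2, 5, 7] / [3, 4, 8] / [6, 9];  Q = [1, 2, 7, 8] / [3, 5, 9] / [4, 6]
Final shape: (4, 3, 2).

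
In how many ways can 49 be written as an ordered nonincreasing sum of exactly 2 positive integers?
p(49, 2 parts) = 24

Partitions of n into exactly k parts are in bijection with partitions of n − k into at most k parts (subtract 1 from each part). So p(49, exactly 2) = p(47, parts ≤ 2). Computing via the recurrence p(m, j) = p(m, j−1) + p(m−j, j) gives 24.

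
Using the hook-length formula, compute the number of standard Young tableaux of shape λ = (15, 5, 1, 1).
# SYT of shape (15, 5, 1, 1) = 1563320

Hook-length formula: f^λ = n! / Π hook(c), product over all cells c of the Young diagram. For λ = (15, 5, 1, 1), n = 22 boxes. Hook lengths by row (left-to-right, top-to-bottom): [18, 15, 14, 13, 12, 10, 9, 8, 7, 6, 5, 4, 3, 2, 1]; [7, 4, 3, 2, 1]; [2]; [1]. Product of hooks = 718983143424000. So f^λ = 22! / 718983143424000 = 1124000727777607680000 / 718983143424000 = 1563320.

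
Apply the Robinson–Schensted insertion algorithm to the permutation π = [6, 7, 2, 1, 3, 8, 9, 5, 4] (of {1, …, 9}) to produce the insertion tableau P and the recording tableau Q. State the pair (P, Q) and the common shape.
P = [1, 3, 4, 9] / [2, 5, 8] / [6, 7];  Q = [1, 2, 6, 7] / [3, 5, 8] / [4, 9];  common shape = (4, 3, 2)

Row-insert the values π_1, π_2, … into P one at a time, bumping the leftmost entry strictly greater than the inserted value down to the next row. The recording tableau Q records, in position (i, j), the step at which that cell was added to P.
  Insert 6 (step 1): P = [6];  Q = [1]
  Insert 7 (step 2): P = [6, 7];  Q = [1, 2]
  Insert 2 (step 3): P = [2, 7] / [6];  Q = [1, 2] / [3]
  Insert 1 (step 4): P = [1, 7] / [2] / [6];  Q = [1, 2] / [3] / [4]
  Insert 3 (step 5): P = [1, 3] / [2, 7] / [6];  Q = [1, 2] / [3, 5] / [4]
  Insert 8 (step 6): P = [1, 3, 8] / [2, 7] / [6];  Q = [1, 2, 6] / [3, 5] / [4]
  Insert 9 (step 7): P = [1, 3, 8, 9] / [2, 7] / [6];  Q = [1, 2, 6, 7] / [3, 5] / [4]
  Insert 5 (step 8): P = [1, 3, 5, 9] / [2, 7, 8] / [6];  Q = [1, 2, 6, 7] / [3, 5, 8] / [4]
  Insert 4 (step 9): P = [1, 3, 4, 9] / [2, 5, 8] / [6, 7];  Q = [1, 2, 6, 7] / [3, 5, 8] / [4, 9]
Final shape: (4, 3, 2).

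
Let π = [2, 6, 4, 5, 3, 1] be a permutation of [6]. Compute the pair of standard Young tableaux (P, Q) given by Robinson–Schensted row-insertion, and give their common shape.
P = [1, 3, 5] / [2] / [4] / [6];  Q = [1, 2, 4] / [3] / [5] / [6];  common shape = (3, 1, 1, 1)

Row-insert the values π_1, π_2, … into P one at a time, bumping the leftmost entry strictly greater than the inserted value down to the next row. The recording tableau Q records, in position (i, j), the step at which that cell was added to P.
  Insert 2 (step 1): P = [2];  Q = [1]
  Insert 6 (step 2): P = [2, 6];  Q = [1, 2]
  Insert 4 (step 3): P = [2, 4] / [6];  Q = [1, 2] / [3]
  Insert 5 (step 4): P = [2, 4, 5] / [6];  Q = [1, 2, 4] / [3]
  Insert 3 (step 5): P = [2, 3, 5] / [4] / [6];  Q = [1, 2, 4] / [3] / [5]
  Insert 1 (step 6): P = [1, 3, 5] / [2] / [4] / [6];  Q = [1, 2, 4] / [3] / [5] / [6]
Final shape: (3, 1, 1, 1).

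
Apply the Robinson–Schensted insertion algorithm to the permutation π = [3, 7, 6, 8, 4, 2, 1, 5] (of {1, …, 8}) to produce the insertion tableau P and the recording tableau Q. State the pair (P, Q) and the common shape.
P = [1, 4, 5] / [2, 8] / [3] / [6] / [7];  Q = [1, 2, 4] / [3, 8] / [5] / [6] / [7];  common shape = (3, 2, 1, 1, 1)

Row-insert the values π_1, π_2, … into P one at a time, bumping the leftmost entry strictly greater than the inserted value down to the next row. The recording tableau Q records, in position (i, j), the step at which that cell was added to P.
  Insert 3 (step 1): P = [3];  Q = [1]
  Insert 7 (step 2): P = [3, 7];  Q = [1, 2]
  Insert 6 (step 3): P = [3, 6] / [7];  Q = [1, 2] / [3]
  Insert 8 (step 4): P = [3, 6, 8] / [7];  Q = [1, 2, 4] / [3]
  Insert 4 (step 5): P = [3, 4, 8] / [6] / [7];  Q = [1, 2, 4] / [3] / [5]
  Insert 2 (step 6): P = [2, 4, 8] / [3] / [6] / [7];  Q = [1, 2, 4] / [3] / [5] / [6]
  Insert 1 (step 7): P = [1, 4, 8] / [2] / [3] / [6] / [7];  Q = [1, 2, 4] / [3] / [5] / [6] / [7]
  Insert 5 (step 8): P = [1, 4, 5] / [2, 8] / [3] / [6] / [7];  Q = [1, 2, 4] / [3, 8] / [5] / [6] / [7]
Final shape: (3, 2, 1, 1, 1).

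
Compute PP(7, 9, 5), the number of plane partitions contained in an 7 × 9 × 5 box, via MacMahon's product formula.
PP(7, 9, 5) = 2424984388825856

Evaluate the triple product over i = 1..7, j = 1..9, k = 1..5. The factors are (2/1) · (3/2) · (4/3) · (5/4) · (6/5) · (3/2) · (4/3) · (5/4) · … (315 factors total). The numerators and denominators telescope so the product is an integer; carrying out the multiplication exactly gives PP(7, 9, 5) = 2424984388825856.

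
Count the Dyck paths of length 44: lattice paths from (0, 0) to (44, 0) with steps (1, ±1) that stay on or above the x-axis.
C_22 = 91482563640

These Dyck paths are counted by the Catalan number C_n = (1/(n + 1)) · C(2n, n). For n = 22: C_22 = (1/23) · C(44, 22) = 2104098963720/23 = 91482563640.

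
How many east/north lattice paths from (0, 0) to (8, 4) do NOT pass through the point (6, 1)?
Number of paths = 425

Total paths from (0, 0) to (8, 4): C(12, 8) = 495. Paths through (6, 1): (paths (0, 0) → (6, 1)) × (paths (6, 1) → (8, 4)) = C(7, 6) · C(5, 2) = 7 · 10 = 70. Avoidance count = 495 − 70 = 425.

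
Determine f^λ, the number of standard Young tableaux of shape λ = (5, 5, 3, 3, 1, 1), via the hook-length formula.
# SYT of shape (5, 5, 3, 3, 1, 1) = 6534528

Hook-length formula: f^λ = n! / Π hook(c), product over all cells c of the Young diagram. For λ = (5, 5, 3, 3, 1, 1), n = 18 boxes. Hook lengths by row (left-to-right, top-to-bottom): [10, 7, 6, 3, 2]; [9, 6, 5, 2, 1]; [6, 3, 2]; [5, 2, 1]; [2]; [1]. Product of hooks = 979776000. So f^λ = 18! / 979776000 = 6402373705728000 / 979776000 = 6534528.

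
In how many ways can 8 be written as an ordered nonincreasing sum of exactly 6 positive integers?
p(8, 6 parts) = 2

Partitions of n into exactly k parts ↔ partitions of n − k into at most k parts (subtract 1 from each part). For n = 8, k = 6, the partitions are: 3+1+1+1+1+1, 2+2+1+1+1+1. Count = 2.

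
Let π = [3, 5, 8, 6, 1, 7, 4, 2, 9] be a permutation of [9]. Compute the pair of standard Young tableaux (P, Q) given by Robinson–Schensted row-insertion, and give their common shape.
P = [1, 2, 6, 7, 9] / [3, 4] / [5] / [8];  Q = [1, 2, 3, 6, 9] / [4, 7] / [5] / [8];  common shape = (5, 2, 1, 1)

Row-insert the values π_1, π_2, … into P one at a time, bumping the leftmost entry strictly greater than the inserted value down to the next row. The recording tableau Q records, in position (i, j), the step at which that cell was added to P.
  Insert 3 (step 1): P = [3];  Q = [1]
  Insert 5 (step 2): P = [3, 5];  Q = [1, 2]
  Insert 8 (step 3): P = [3, 5, 8];  Q = [1, 2, 3]
  Insert 6 (step 4): P = [3, 5, 6] / [8];  Q = [1, 2, 3] / [4]
  Insert 1 (step 5): P = [1, 5, 6] / [3] / [8];  Q = [1, 2, 3] / [4] / [5]
  Insert 7 (step 6): P = [1, 5, 6, 7] / [3] / [8];  Q = [1, 2, 3, 6] / [4] / [5]
  Insert 4 (step 7): P = [1, 4, 6, 7] / [3, 5] / [8];  Q = [1, 2, 3, 6] / [4, 7] / [5]
  Insert 2 (step 8): P = [1, 2, 6, 7] / [3, 4] / [5] / [8];  Q = [1, 2, 3, 6] / [4, 7] / [5] / [8]
  Insert 9 (step 9): P = [1, 2, 6, 7, 9] / [3, 4] / [5] / [8];  Q = [1, 2, 3, 6, 9] / [4, 7] / [5] / [8]
Final shape: (5, 2, 1, 1).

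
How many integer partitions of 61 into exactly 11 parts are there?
p(61, 11 parts) = 80215

Partitions of n into exactly k parts are in bijection with partitions of n − k into at most k parts (subtract 1 from each part). So p(61, exactly 11) = p(50, parts ≤ 11). Computing via the recurrence p(m, j) = p(m, j−1) + p(m−j, j) gives 80215.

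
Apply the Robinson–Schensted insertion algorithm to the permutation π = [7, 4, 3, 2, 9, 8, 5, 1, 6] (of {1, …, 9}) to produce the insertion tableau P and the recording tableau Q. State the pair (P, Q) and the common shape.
P = [1, 5, 6] / [2, 8] / [3, 9] / [4] / [7];  Q = [1, 5, 9] / [2, 6] / [3, 7] / [4] / [8];  common shape = (3, 2, 2, 1, 1)

Row-insert the values π_1, π_2, … into P one at a time, bumping the leftmost entry strictly greater than the inserted value down to the next row. The recording tableau Q records, in position (i, j), the step at which that cell was added to P.
  Insert 7 (step 1): P = [7];  Q = [1]
  Insert 4 (step 2): P = [4] / [7];  Q = [1] / [2]
  Insert 3 (step 3): P = [3] / [4] / [7];  Q = [1] / [2] / [3]
  Insert 2 (step 4): P = [2] / [3] / [4] / [7];  Q = [1] / [2] / [3] / [4]
  Insert 9 (step 5): P = [2, 9] / [3] / [4] / [7];  Q = [1, 5] / [2] / [3] / [4]
  Insert 8 (step 6): P = [2, 8] / [3, 9] / [4] / [7];  Q = [1, 5] / [2, 6] / [3] / [4]
  Insert 5 (step 7): P = [2, 5] / [3, 8] / [4, 9] / [7];  Q = [1, 5] / [2, 6] / [3, 7] / [4]
  Insert 1 (step 8): P = [1, 5] / [2, 8] / [3, 9] / [4] / [7];  Q = [1, 5] / [2, 6] / [3, 7] / [4] / [8]
  Insert 6 (step 9): P = [1, 5, 6] / [2, 8] / [3, 9] / [4] / [7];  Q = [1, 5, 9] / [2, 6] / [3, 7] / [4] / [8]
Final shape: (3, 2, 2, 1, 1).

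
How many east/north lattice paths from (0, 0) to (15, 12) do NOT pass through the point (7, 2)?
Number of paths = 15808572

Total paths from (0, 0) to (15, 12): C(27, 15) = 17383860. Paths through (7, 2): (paths (0, 0) → (7, 2)) × (paths (7, 2) → (15, 12)) = C(9, 7) · C(18, 8) = 36 · 43758 = 1575288. Avoidance count = 17383860 − 1575288 = 15808572.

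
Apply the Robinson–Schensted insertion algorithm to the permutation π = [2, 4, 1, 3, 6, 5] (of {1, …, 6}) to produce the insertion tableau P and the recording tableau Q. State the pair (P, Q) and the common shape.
P = [1, 3, 5] / [2, 4, 6];  Q = [1, 2, 5] / [3, 4, 6];  common shape = (3, 3)

Row-insert the values π_1, π_2, … into P one at a time, bumping the leftmost entry strictly greater than the inserted value down to the next row. The recording tableau Q records, in position (i, j), the step at which that cell was added to P.
  Insert 2 (step 1): P = [2];  Q = [1]
  Insert 4 (step 2): P = [2, 4];  Q = [1, 2]
  Insert 1 (step 3): P = [1, 4] / [2];  Q = [1, 2] / [3]
  Insert 3 (step 4): P = [1, 3] / [2, 4];  Q = [1, 2] / [3, 4]
  Insert 6 (step 5): P = [1, 3, 6] / [2, 4];  Q = [1, 2, 5] / [3, 4]
  Insert 5 (step 6): P = [1, 3, 5] / [2, 4, 6];  Q = [1, 2, 5] / [3, 4, 6]
Final shape: (3, 3).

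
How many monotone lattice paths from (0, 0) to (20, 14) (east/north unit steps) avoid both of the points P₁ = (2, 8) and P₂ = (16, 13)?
Number of paths = 1049215545

Inclusion–exclusion. Total paths: C(34, 20) = 1391975640. Through P₁: C(10, 2)·C(24, 18) = 6056820. Through P₂: C(29, 16)·C(5, 4) = 339319575. Since P₁ is strictly southwest of P₂, a monotone path through both must visit P₁ then P₂; paths through both = C(10, 2)·C(19, 14)·C(5, 4) = 2616300. Avoid both = 1391975640 − 6056820 − 339319575 + 2616300 = 1049215545.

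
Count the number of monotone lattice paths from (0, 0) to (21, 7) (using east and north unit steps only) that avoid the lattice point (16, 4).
Number of paths = 912720

Total paths from (0, 0) to (21, 7): C(28, 21) = 1184040. Paths through (16, 4): (paths (0, 0) → (16, 4)) × (paths (16, 4) → (21, 7)) = C(20, 16) · C(8, 5) = 4845 · 56 = 271320. Avoidance count = 1184040 − 271320 = 912720.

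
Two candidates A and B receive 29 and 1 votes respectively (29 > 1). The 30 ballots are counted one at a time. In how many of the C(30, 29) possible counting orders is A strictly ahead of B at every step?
Strict-lead orderings = 28

Total orderings of the 30 votes with 29 for A: C(30, 29) = 30. By the Bertrand ballot formula (Cycle Lemma / reflection principle), the number of orderings in which A is strictly ahead of B throughout is (p − q)/(p + q) · C(p + q, p) = (29 − 1)/(29 + 1) · 30 = 28.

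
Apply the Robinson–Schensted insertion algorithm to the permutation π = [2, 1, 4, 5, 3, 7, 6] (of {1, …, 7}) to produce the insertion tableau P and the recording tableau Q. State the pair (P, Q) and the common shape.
P = [1, 3, 5, 6] / [2, 4, 7];  Q = [1, 3, 4, 6] / [2, 5, 7];  common shape = (4, 3)

Row-insert the values π_1, π_2, … into P one at a time, bumping the leftmost entry strictly greater than the inserted value down to the next row. The recording tableau Q records, in position (i, j), the step at which that cell was added to P.
  Insert 2 (step 1): P = [2];  Q = [1]
  Insert 1 (step 2): P = [1] / [2];  Q = [1] / [2]
  Insert 4 (step 3): P = [1, 4] / [2];  Q = [1, 3] / [2]
  Insert 5 (step 4): P = [1, 4, 5] / [2];  Q = [1, 3, 4] / [2]
  Insert 3 (step 5): P = [1, 3, 5] / [2, 4];  Q = [1, 3, 4] / [2, 5]
  Insert 7 (step 6): P = [1, 3, 5, 7] / [2, 4];  Q = [1, 3, 4, 6] / [2, 5]
  Insert 6 (step 7): P = [1, 3, 5, 6] / [2, 4, 7];  Q = [1, 3, 4, 6] / [2, 5, 7]
Final shape: (4, 3).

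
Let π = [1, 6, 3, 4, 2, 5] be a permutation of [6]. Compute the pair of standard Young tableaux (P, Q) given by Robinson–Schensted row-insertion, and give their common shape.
P = [1, 2, 4, 5] / [3] / [6];  Q = [1, 2, 4, 6] / [3] / [5];  common shape = (4, 1, 1)

Row-insert the values π_1, π_2, … into P one at a time, bumping the leftmost entry strictly greater than the inserted value down to the next row. The recording tableau Q records, in position (i, j), the step at which that cell was added to P.
  Insert 1 (step 1): P = [1];  Q = [1]
  Insert 6 (step 2): P = [1, 6];  Q = [1, 2]
  Insert 3 (step 3): P = [1, 3] / [6];  Q = [1, 2] / [3]
  Insert 4 (step 4): P = [1, 3, 4] / [6];  Q = [1, 2, 4] / [3]
  Insert 2 (step 5): P = [1, 2, 4] / [3] / [6];  Q = [1, 2, 4] / [3] / [5]
  Insert 5 (step 6): P = [1, 2, 4, 5] / [3] / [6];  Q = [1, 2, 4, 6] / [3] / [5]
Final shape: (4, 1, 1).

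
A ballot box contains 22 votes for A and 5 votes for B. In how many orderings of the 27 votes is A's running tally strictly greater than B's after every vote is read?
Strict-lead orderings = 50830

Total orderings of the 27 votes with 22 for A: C(27, 22) = 80730. By the Bertrand ballot formula (Cycle Lemma / reflection principle), the number of orderings in which A is strictly ahead of B throughout is (p − q)/(p + q) · C(p + q, p) = (22 − 5)/(22 + 5) · 80730 = 50830.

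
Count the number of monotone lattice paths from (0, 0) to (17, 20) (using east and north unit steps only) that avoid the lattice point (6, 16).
Number of paths = 15803521965

Total paths from (0, 0) to (17, 20): C(37, 17) = 15905368710. Paths through (6, 16): (paths (0, 0) → (6, 16)) × (paths (6, 16) → (17, 20)) = C(22, 6) · C(15, 11) = 74613 · 1365 = 101846745. Avoidance count = 15905368710 − 101846745 = 15803521965.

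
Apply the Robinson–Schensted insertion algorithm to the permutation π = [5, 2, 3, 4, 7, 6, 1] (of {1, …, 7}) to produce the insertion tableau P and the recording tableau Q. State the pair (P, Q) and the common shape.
P = [1, 3, 4, 6] / [2, 7] / [5];  Q = [1, 3, 4, 5] / [2, 6] / [7];  common shape = (4, 2, 1)

Row-insert the values π_1, π_2, … into P one at a time, bumping the leftmost entry strictly greater than the inserted value down to the next row. The recording tableau Q records, in position (i, j), the step at which that cell was added to P.
  Insert 5 (step 1): P = [5];  Q = [1]
  Insert 2 (step 2): P = [2] / [5];  Q = [1] / [2]
  Insert 3 (step 3): P = [2, 3] / [5];  Q = [1, 3] / [2]
  Insert 4 (step 4): P = [2, 3, 4] / [5];  Q = [1, 3, 4] / [2]
  Insert 7 (step 5): P = [2, 3, 4, 7] / [5];  Q = [1, 3, 4, 5] / [2]
  Insert 6 (step 6): P = [2, 3, 4, 6] / [5, 7];  Q = [1, 3, 4, 5] / [2, 6]
  Insert 1 (step 7): P = [1, 3, 4, 6] / [2, 7] / [5];  Q = [1, 3, 4, 5] / [2, 6] / [7]
Final shape: (4, 2, 1).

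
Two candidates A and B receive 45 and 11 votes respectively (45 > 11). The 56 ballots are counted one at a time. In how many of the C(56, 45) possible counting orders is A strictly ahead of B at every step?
Strict-lead orderings = 90404916420

Total orderings of the 56 votes with 45 for A: C(56, 45) = 148902215280. By the Bertrand ballot formula (Cycle Lemma / reflection principle), the number of orderings in which A is strictly ahead of B throughout is (p − q)/(p + q) · C(p + q, p) = (45 − 11)/(45 + 11) · 148902215280 = 90404916420.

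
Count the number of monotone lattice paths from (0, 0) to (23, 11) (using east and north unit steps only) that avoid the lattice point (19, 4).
Number of paths = 283175610

Total paths from (0, 0) to (23, 11): C(34, 23) = 286097760. Paths through (19, 4): (paths (0, 0) → (19, 4)) × (paths (19, 4) → (23, 11)) = C(23, 19) · C(11, 4) = 8855 · 330 = 2922150. Avoidance count = 286097760 − 2922150 = 283175610.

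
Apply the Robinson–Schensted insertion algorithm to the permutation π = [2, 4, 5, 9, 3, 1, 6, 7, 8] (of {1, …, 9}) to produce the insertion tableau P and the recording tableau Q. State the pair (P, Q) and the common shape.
P = [1, 3, 5, 6, 7, 8] / [2, 9] / [4];  Q = [1, 2, 3, 4, 8, 9] / [5, 7] / [6];  common shape = (6, 2, 1)

Row-insert the values π_1, π_2, … into P one at a time, bumping the leftmost entry strictly greater than the inserted value down to the next row. The recording tableau Q records, in position (i, j), the step at which that cell was added to P.
  Insert 2 (step 1): P = [2];  Q = [1]
  Insert 4 (step 2): P = [2, 4];  Q = [1, 2]
  Insert 5 (step 3): P = [2, 4, 5];  Q = [1, 2, 3]
  Insert 9 (step 4): P = [2, 4, 5, 9];  Q = [1, 2, 3, 4]
  Insert 3 (step 5): P = [2, 3, 5, 9] / [4];  Q = [1, 2, 3, 4] / [5]
  Insert 1 (step 6): P = [1, 3, 5, 9] / [2] / [4];  Q = [1, 2, 3, 4] / [5] / [6]
  Insert 6 (step 7): P = [1, 3, 5, 6] / [2, 9] / [4];  Q = [1, 2, 3, 4] / [5, 7] / [6]
  Insert 7 (step 8): P = [1, 3, 5, 6, 7] / [2, 9] / [4];  Q = [1, 2, 3, 4, 8] / [5, 7] / [6]
  Insert 8 (step 9): P = [1, 3, 5, 6, 7, 8] / [2, 9] / [4];  Q = [1, 2, 3, 4, 8, 9] / [5, 7] / [6]
Final shape: (6, 2, 1).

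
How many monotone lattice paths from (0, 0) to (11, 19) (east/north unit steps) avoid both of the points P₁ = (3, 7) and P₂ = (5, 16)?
Number of paths = 38355984

Inclusion–exclusion. Total paths: C(30, 11) = 54627300. Through P₁: C(10, 3)·C(20, 8) = 15116400. Through P₂: C(21, 5)·C(9, 6) = 1709316. Since P₁ is strictly southwest of P₂, a monotone path through both must visit P₁ then P₂; paths through both = C(10, 3)·C(11, 2)·C(9, 6) = 554400. Avoid both = 54627300 − 15116400 − 1709316 + 554400 = 38355984.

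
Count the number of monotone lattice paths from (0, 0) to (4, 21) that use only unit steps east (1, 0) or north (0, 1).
Number of paths = 12650

A monotone lattice path from (0, 0) to (4, 21) consists of 4 east steps and 21 north steps in some order, so it is determined by which 4 of the 25 steps are east. The count is C(25, 4) = 12650.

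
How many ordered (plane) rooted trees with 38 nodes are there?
C_37 = 45950804324621742364

These ordered rooted trees are counted by the Catalan number C_n = (1/(n + 1)) · C(2n, n). For n = 37: C_37 = (1/38) · C(74, 37) = 1746130564335626209832/38 = 45950804324621742364.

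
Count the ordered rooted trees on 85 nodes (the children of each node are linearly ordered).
C_84 = 270557451039395118028642463289168566420671280440

These ordered rooted trees are counted by the Catalan number C_n = (1/(n + 1)) · C(2n, n). For n = 84: C_84 = (1/85) · C(168, 84) = 22997383338348585032434609379579328145757058837400/85 = 270557451039395118028642463289168566420671280440.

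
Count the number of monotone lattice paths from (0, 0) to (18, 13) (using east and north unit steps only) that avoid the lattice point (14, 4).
Number of paths = 204065175

Total paths from (0, 0) to (18, 13): C(31, 18) = 206253075. Paths through (14, 4): (paths (0, 0) → (14, 4)) × (paths (14, 4) → (18, 13)) = C(18, 14) · C(13, 4) = 3060 · 715 = 2187900. Avoidance count = 206253075 − 2187900 = 204065175.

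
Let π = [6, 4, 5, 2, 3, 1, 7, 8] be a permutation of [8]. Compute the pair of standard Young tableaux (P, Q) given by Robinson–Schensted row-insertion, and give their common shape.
P = [1, 3, 7, 8] / [2, 5] / [4] / [6];  Q = [1, 3, 7, 8] / [2, 5] / [4] / [6];  common shape = (4, 2, 1, 1)

Row-insert the values π_1, π_2, … into P one at a time, bumping the leftmost entry strictly greater than the inserted value down to the next row. The recording tableau Q records, in position (i, j), the step at which that cell was added to P.
  Insert 6 (step 1): P = [6];  Q = [1]
  Insert 4 (step 2): P = [4] / [6];  Q = [1] / [2]
  Insert 5 (step 3): P = [4, 5] / [6];  Q = [1, 3] / [2]
  Insert 2 (step 4): P = [2, 5] / [4] / [6];  Q = [1, 3] / [2] / [4]
  Insert 3 (step 5): P = [2, 3] / [4, 5] / [6];  Q = [1, 3] / [2, 5] / [4]
  Insert 1 (step 6): P = [1, 3] / [2, 5] / [4] / [6];  Q = [1, 3] / [2, 5] / [4] / [6]
  Insert 7 (step 7): P = [1, 3, 7] / [2, 5] / [4] / [6];  Q = [1, 3, 7] / [2, 5] / [4] / [6]
  Insert 8 (step 8): P = [1, 3, 7, 8] / [2, 5] / [4] / [6];  Q = [1, 3, 7, 8] / [2, 5] / [4] / [6]
Final shape: (4, 2, 1, 1).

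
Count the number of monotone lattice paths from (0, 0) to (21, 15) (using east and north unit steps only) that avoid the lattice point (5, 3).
Number of paths = 3864284280

Total paths from (0, 0) to (21, 15): C(36, 21) = 5567902560. Paths through (5, 3): (paths (0, 0) → (5, 3)) × (paths (5, 3) → (21, 15)) = C(8, 5) · C(28, 16) = 56 · 30421755 = 1703618280. Avoidance count = 5567902560 − 1703618280 = 3864284280.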